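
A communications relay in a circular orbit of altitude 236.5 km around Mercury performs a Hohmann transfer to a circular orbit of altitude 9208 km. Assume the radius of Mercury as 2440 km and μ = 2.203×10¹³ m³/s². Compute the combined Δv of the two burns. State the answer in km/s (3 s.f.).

r₁ = 2440 + 236.5 = 2676.5 km = 2.6765×10⁶ m.
r₂ = 2440 + 9208 = 11648 km = 1.1648×10⁷ m.
Transfer ellipse a_t = (r₁ + r₂)/2 = 7.162×10⁶ m.
At r₁: circular v_c1 = √(μ/r₁) = 2869 m/s; transfer-periherm v_p = √[μ(2/r₁ − 1/a_t)] = 3659 m/s.
Δv₁ = v_p − v_c1 = 789.7 m/s.
At r₂: circular v_c2 = √(μ/r₂) = 1375 m/s; transfer-apoherm v_a = √[μ(2/r₂ − 1/a_t)] = 840.7 m/s.
Δv₂ = v_c2 − v_a = 534.6 m/s.
Total Δv = Δv₁ + Δv₂ = 1324 m/s = 1.324 km/s.

Δv_total ≈ 1.32 km/s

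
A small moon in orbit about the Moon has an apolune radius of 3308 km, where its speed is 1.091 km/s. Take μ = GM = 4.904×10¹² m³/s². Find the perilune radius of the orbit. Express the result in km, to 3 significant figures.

perilune radius ≈ 2220 km

r_a = 3.308×10⁶ m.
Specific energy ε = v²/2 − μ/r = -8.873×10⁵ J/kg, so a = −μ/(2ε) = 2.763×10⁶ m.
The apsides satisfy r_p + r_a = 2a, so the perilune radius is 2a − r_a = 2.219×10⁶ m = 2218.7 km.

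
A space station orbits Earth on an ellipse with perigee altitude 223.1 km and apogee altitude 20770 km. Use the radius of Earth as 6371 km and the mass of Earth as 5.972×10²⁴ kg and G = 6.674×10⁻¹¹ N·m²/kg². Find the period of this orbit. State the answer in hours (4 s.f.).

T ≈ 6.056 hours

μ = GM = 6.674×10⁻¹¹ × 5.972×10²⁴ = 3.986×10¹⁴ m³/s².
r_p = 6371 + 223.1 = 6594.1 km = 6.5941×10⁶ m.
r_a = 6371 + 20770 = 27141 km = 2.7141×10⁷ m.
Semi-major axis a = (r_p + r_a)/2 = (6594.1 + 27141)/2 = 16868 km = 1.687×10⁷ m.
By Kepler's third law T = 2π√(a³/μ) = 2π × 3.470×10³ = 2.180×10⁴ s.
= 6.056 hours.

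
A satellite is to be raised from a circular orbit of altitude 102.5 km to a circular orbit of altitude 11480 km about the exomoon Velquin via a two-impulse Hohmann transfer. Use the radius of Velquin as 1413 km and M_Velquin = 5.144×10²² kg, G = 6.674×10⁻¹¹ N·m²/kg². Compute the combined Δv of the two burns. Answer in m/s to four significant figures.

μ = GM = 6.674×10⁻¹¹ × 5.144×10²² = 3.433×10¹² m³/s².
r₁ = 1413 + 102.5 = 1515.5 km = 1.5155×10⁶ m.
r₂ = 1413 + 11480 = 12893 km = 1.2893×10⁷ m.
Transfer ellipse a_t = (r₁ + r₂)/2 = 7.204×10⁶ m.
At r₁: circular v_c1 = √(μ/r₁) = 1505 m/s; transfer-periapsis v_p = √[μ(2/r₁ − 1/a_t)] = 2013 m/s.
Δv₁ = v_p − v_c1 = 508.4 m/s.
At r₂: circular v_c2 = √(μ/r₂) = 516.0 m/s; transfer-apoapsis v_a = √[μ(2/r₂ − 1/a_t)] = 236.7 m/s.
Δv₂ = v_c2 − v_a = 279.3 m/s.
Total Δv = Δv₁ + Δv₂ = 787.7 m/s.

Δv_total ≈ 787.7 m/s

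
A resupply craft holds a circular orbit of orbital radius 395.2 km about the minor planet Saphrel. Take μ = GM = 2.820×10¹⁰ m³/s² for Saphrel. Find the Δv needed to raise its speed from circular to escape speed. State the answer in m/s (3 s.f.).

Δv ≈ 111 m/s

r = 395.2 km = 3.952×10⁵ m.
Circular speed v_c = √(μ/r) = 267.1 m/s.
Escape speed v_esc = √(2μ/r) = √2 × v_c = 377.8 m/s.
Δv = v_esc − v_c = 110.6 m/s.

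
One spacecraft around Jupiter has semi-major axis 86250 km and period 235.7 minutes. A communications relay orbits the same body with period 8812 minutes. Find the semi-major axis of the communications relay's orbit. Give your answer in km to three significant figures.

Kepler's third law: a³ ∝ T², so a₂ = a₁ (T₂/T₁)^(2/3).
T₂/T₁ = 37.39, (T₂/T₁)^(2/3) = 11.18.
a₂ = 86250 × 11.18 = 9.644×10⁵ km.

a₂ ≈ 9.64×10⁵ km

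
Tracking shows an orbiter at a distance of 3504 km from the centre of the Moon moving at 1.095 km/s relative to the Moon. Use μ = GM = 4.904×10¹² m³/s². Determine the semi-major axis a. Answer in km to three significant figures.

a ≈ 3060 km

r = 3.504×10⁶ m.
Vis-viva rearranged: 1/a = 2/r − v²/μ = 5.708×10⁻⁷ − 2.445×10⁻⁷ = 3.263×10⁻⁷ m⁻¹.
a = 3.065×10⁶ m = 3064.9 km.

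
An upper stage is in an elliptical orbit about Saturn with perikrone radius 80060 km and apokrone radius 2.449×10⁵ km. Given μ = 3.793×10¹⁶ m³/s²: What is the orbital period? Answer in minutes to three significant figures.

Semi-major axis a = (r_p + r_a)/2 = (80060 + 2.4490×10⁵)/2 = 1.6248×10⁵ km = 1.625×10⁸ m.
By Kepler's third law T = 2π√(a³/μ) = 2π × 1.063×10⁴ = 6.682×10⁴ s.
= 1114 minutes.

T ≈ 1110 minutes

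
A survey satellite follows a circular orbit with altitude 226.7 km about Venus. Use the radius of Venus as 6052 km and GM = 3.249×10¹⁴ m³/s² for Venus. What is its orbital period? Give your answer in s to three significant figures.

r = 6052 + 226.7 = 6278.7 km = 6.2787×10⁶ m.
Kepler's third law: T = 2π√(r³/μ) = 2π√((6.279×10⁶)³ / 3.249×10¹⁴).
r³/μ = 7.618×10⁵ s², so T = 2π × 8.728×10² = 5.484×10³ s.

T ≈ 5480 s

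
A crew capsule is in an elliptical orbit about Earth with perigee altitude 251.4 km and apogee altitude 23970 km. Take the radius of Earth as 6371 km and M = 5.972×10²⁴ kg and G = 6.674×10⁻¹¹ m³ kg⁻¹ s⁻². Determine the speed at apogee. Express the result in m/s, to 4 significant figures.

μ = GM = 6.674×10⁻¹¹ × 5.972×10²⁴ = 3.986×10¹⁴ m³/s².
r_p = 6371 + 251.4 = 6622.4 km = 6.6224×10⁶ m.
r_a = 6371 + 23970 = 30341 km = 3.0341×10⁷ m.
Semi-major axis a = (r_p + r_a)/2 = 18482 km = 1.848×10⁷ m.
Vis-viva: v² = μ(2/r − 1/a) = 3.986×10¹⁴ × (6.592×10⁻⁸ − 5.411×10⁻⁸) = 4.707×10⁶ m²/s².
v = 2170 m/s.

v ≈ 2170 m/s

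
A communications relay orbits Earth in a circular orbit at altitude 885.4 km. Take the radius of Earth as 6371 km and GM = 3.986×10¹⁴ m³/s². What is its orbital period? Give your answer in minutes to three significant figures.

T ≈ 103 minutes

r = 6371 + 885.4 = 7256.4 km = 7.2564×10⁶ m.
Kepler's third law: T = 2π√(r³/μ) = 2π√((7.256×10⁶)³ / 3.986×10¹⁴).
r³/μ = 9.586×10⁵ s², so T = 2π × 9.791×10² = 6.152×10³ s.
Converting: 6.152×10³ s ÷ 60.00 = 102.5 minutes.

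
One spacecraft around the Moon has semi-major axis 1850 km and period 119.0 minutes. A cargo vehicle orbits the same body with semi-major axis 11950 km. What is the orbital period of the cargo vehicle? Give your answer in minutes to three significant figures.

Kepler's third law: T² ∝ a³, so T₂ = T₁ (a₂/a₁)^(3/2).
a₂/a₁ = 6.459, (a₂/a₁)^(3/2) = 16.42.
T₂ = 119.0 × 16.42 = 1954 minutes.

T₂ ≈ 1950 minutes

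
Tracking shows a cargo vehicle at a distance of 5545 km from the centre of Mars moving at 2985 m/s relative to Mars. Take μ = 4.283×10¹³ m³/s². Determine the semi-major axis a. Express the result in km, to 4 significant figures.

r = 5.545×10⁶ m.
Vis-viva rearranged: 1/a = 2/r − v²/μ = 3.607×10⁻⁷ − 2.080×10⁻⁷ = 1.526×10⁻⁷ m⁻¹.
a = 6.551×10⁶ m = 6551.0 km.

a ≈ 6551 km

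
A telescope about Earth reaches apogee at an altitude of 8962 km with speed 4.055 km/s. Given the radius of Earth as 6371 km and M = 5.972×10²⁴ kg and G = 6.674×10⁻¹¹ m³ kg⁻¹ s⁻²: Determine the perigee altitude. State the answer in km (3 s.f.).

μ = GM = 6.674×10⁻¹¹ × 5.972×10²⁴ = 3.986×10¹⁴ m³/s².
r_a = 6371 + 8962 = 15333 km = 1.533×10⁷ m.
Specific energy ε = v²/2 − μ/r = -1.777×10⁷ J/kg, so a = −μ/(2ε) = 1.121×10⁷ m.
The apsides satisfy r_p + r_a = 2a, so the perigee radius is 2a − r_a = 7.093×10⁶ m = 7092.9 km.
Perigee altitude = 7092.9 − 6371 = 721.87 km.

perigee altitude ≈ 722 km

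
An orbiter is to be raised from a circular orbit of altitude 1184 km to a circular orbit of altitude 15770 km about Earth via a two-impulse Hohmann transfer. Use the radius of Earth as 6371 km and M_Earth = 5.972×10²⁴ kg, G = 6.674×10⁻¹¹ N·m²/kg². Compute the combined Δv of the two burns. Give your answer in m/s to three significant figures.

μ = GM = 6.674×10⁻¹¹ × 5.972×10²⁴ = 3.986×10¹⁴ m³/s².
r₁ = 6371 + 1184 = 7555.0 km = 7.5550×10⁶ m.
r₂ = 6371 + 15770 = 22141 km = 2.2141×10⁷ m.
Transfer ellipse a_t = (r₁ + r₂)/2 = 1.485×10⁷ m.
At r₁: circular v_c1 = √(μ/r₁) = 7263 m/s; transfer-perigee v_p = √[μ(2/r₁ − 1/a_t)] = 8870 m/s.
Δv₁ = v_p − v_c1 = 1606 m/s.
At r₂: circular v_c2 = √(μ/r₂) = 4243 m/s; transfer-apogee v_a = √[μ(2/r₂ − 1/a_t)] = 3026 m/s.
Δv₂ = v_c2 − v_a = 1216 m/s.
Total Δv = Δv₁ + Δv₂ = 2823 m/s.

Δv_total ≈ 2820 m/s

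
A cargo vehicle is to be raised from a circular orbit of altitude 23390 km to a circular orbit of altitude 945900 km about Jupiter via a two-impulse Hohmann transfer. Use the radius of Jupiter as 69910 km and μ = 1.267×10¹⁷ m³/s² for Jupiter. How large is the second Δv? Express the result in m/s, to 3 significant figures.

Δv ≈ 6590 m/s

r₁ = 69910 + 23390 = 93300 km = 9.3300×10⁷ m.
r₂ = 69910 + 945900 = 1015800 km = 1.0158×10⁹ m.
Transfer ellipse a_t = (r₁ + r₂)/2 = 5.546×10⁸ m.
At r₁: circular v_c1 = √(μ/r₁) = 36850 m/s; transfer-perijove v_p = √[μ(2/r₁ − 1/a_t)] = 49870 m/s.
At r₂: circular v_c2 = √(μ/r₂) = 11170 m/s; transfer-apojove v_a = √[μ(2/r₂ − 1/a_t)] = 4581 m/s.
Δv₂ = v_c2 − v_a = 6587 m/s.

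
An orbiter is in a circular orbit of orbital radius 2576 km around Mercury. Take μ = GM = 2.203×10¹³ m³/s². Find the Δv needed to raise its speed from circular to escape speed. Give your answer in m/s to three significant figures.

r = 2576 km = 2.576×10⁶ m.
Circular speed v_c = √(μ/r) = 2924 m/s.
Escape speed v_esc = √(2μ/r) = √2 × v_c = 4136 m/s.
Δv = v_esc − v_c = 1211 m/s.

Δv ≈ 1210 m/s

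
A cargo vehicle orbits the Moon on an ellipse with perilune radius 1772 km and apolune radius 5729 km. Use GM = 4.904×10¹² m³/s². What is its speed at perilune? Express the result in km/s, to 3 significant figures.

v ≈ 2.06 km/s

Semi-major axis a = (r_p + r_a)/2 = 3750.5 km = 3.750×10⁶ m.
Vis-viva: v² = μ(2/r − 1/a) = 4.904×10¹² × (1.129×10⁻⁶ − 2.666×10⁻⁷) = 4.227×10⁶ m²/s².
v = 2056 m/s = 2.056 km/s.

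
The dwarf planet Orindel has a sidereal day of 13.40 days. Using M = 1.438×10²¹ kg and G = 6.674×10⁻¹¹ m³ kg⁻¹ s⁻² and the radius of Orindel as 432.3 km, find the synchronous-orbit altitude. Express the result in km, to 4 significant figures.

μ = GM = 6.674×10⁻¹¹ × 1.438×10²¹ = 9.597×10¹⁰ m³/s².
T = 13.40 days = 1.158×10⁶ s.
A synchronous orbit has period T, so by Kepler's third law a = (μT²/4π²)^(1/3).
μT²/4π² = 9.597×10¹⁰ × (1.158×10⁶)² / 39.48 = 3.259×10²¹ m³.
a = 1.483×10⁷ m = 14825 km.
Altitude h = a − R = 14825 − 432.3 = 14393 km.

h_sync ≈ 14390 km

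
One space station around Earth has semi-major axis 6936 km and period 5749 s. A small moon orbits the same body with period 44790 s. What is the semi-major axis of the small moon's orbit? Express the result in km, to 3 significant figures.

a₂ ≈ 27300 km

Kepler's third law: a³ ∝ T², so a₂ = a₁ (T₂/T₁)^(2/3).
T₂/T₁ = 7.791, (T₂/T₁)^(2/3) = 3.930.
a₂ = 6936 × 3.930 = 27260 km.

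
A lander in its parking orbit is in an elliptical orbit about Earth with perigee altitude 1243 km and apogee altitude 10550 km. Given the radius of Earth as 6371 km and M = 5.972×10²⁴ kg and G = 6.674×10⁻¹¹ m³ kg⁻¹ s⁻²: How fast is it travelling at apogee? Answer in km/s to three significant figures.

v ≈ 3.82 km/s

μ = GM = 6.674×10⁻¹¹ × 5.972×10²⁴ = 3.986×10¹⁴ m³/s².
r_p = 6371 + 1243 = 7614.0 km = 7.6140×10⁶ m.
r_a = 6371 + 10550 = 16921 km = 1.6921×10⁷ m.
Semi-major axis a = (r_p + r_a)/2 = 12268 km = 1.227×10⁷ m.
Vis-viva: v² = μ(2/r − 1/a) = 3.986×10¹⁴ × (1.182×10⁻⁷ − 8.152×10⁻⁸) = 1.462×10⁷ m²/s².
v = 3824 m/s = 3.824 km/s.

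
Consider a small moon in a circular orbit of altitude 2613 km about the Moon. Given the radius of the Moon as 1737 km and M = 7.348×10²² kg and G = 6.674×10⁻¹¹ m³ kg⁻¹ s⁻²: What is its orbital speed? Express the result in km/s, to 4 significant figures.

v ≈ 1.062 km/s

μ = GM = 6.674×10⁻¹¹ × 7.348×10²² = 4.904×10¹² m³/s².
r = 1737 + 2613 = 4350.0 km = 4.3500×10⁶ m.
For a circular orbit v = √(μ/r) = √(4.904×10¹² / 4.350×10⁶) = √(1.127×10⁶) = 1062 m/s.
That is 1.062 km/s.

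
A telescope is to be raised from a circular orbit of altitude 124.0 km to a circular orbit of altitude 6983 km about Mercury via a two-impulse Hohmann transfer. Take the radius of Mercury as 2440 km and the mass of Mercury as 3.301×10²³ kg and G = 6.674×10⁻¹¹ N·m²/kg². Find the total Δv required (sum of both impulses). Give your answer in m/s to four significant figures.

Δv_total ≈ 1273 m/s

μ = GM = 6.674×10⁻¹¹ × 3.301×10²³ = 2.203×10¹³ m³/s².
r₁ = 2440 + 124.0 = 2564.0 km = 2.5640×10⁶ m.
r₂ = 2440 + 6983 = 9423.0 km = 9.4230×10⁶ m.
Transfer ellipse a_t = (r₁ + r₂)/2 = 5.994×10⁶ m.
At r₁: circular v_c1 = √(μ/r₁) = 2931 m/s; transfer-periherm v_p = √[μ(2/r₁ − 1/a_t)] = 3675 m/s.
Δv₁ = v_p − v_c1 = 744.2 m/s.
At r₂: circular v_c2 = √(μ/r₂) = 1529 m/s; transfer-apoherm v_a = √[μ(2/r₂ − 1/a_t)] = 1000 m/s.
Δv₂ = v_c2 − v_a = 529.0 m/s.
Total Δv = Δv₁ + Δv₂ = 1273 m/s.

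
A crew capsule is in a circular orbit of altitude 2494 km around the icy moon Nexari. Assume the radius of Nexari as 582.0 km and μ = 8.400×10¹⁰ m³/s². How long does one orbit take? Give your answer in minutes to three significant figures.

T ≈ 1950 minutes

r = 582.0 + 2494 = 3076.0 km = 3.0760×10⁶ m.
Kepler's third law: T = 2π√(r³/μ) = 2π√((3.076×10⁶)³ / 8.400×10¹⁰).
r³/μ = 3.465×10⁸ s², so T = 2π × 1.861×10⁴ = 1.170×10⁵ s.
Converting: 1.170×10⁵ s ÷ 60.00 = 1949 minutes.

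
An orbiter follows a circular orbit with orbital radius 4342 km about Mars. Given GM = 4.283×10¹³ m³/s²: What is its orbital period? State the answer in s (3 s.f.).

r = 4342 km = 4.342×10⁶ m.
Kepler's third law: T = 2π√(r³/μ) = 2π√((4.342×10⁶)³ / 4.283×10¹³).
r³/μ = 1.911×10⁶ s², so T = 2π × 1.382×10³ = 8.686×10³ s.

T ≈ 8690 s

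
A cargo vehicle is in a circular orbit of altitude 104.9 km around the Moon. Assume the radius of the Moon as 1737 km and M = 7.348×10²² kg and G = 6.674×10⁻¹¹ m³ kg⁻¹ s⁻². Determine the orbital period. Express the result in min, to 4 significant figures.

T ≈ 118.2 min

μ = GM = 6.674×10⁻¹¹ × 7.348×10²² = 4.904×10¹² m³/s².
r = 1737 + 104.9 = 1841.9 km = 1.8419×10⁶ m.
Kepler's third law: T = 2π√(r³/μ) = 2π√((1.842×10⁶)³ / 4.904×10¹²).
r³/μ = 1.274×10⁶ s², so T = 2π × 1.129×10³ = 7.093×10³ s.
Converting: 7.093×10³ s ÷ 60.00 = 118.2 min.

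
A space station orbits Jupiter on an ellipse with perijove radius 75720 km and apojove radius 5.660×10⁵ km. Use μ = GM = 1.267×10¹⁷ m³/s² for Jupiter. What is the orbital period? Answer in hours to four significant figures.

Semi-major axis a = (r_p + r_a)/2 = (75720 + 5.6600×10⁵)/2 = 3.2086×10⁵ km = 3.209×10⁸ m.
By Kepler's third law T = 2π√(a³/μ) = 2π × 1.615×10⁴ = 1.015×10⁵ s.
= 28.18 hours.

T ≈ 28.18 hours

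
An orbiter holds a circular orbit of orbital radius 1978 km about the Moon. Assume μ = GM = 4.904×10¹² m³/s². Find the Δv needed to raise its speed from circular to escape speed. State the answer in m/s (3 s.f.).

Δv ≈ 652 m/s

r = 1978 km = 1.978×10⁶ m.
Circular speed v_c = √(μ/r) = 1575 m/s.
Escape speed v_esc = √(2μ/r) = √2 × v_c = 2227 m/s.
Δv = v_esc − v_c = 652.2 m/s.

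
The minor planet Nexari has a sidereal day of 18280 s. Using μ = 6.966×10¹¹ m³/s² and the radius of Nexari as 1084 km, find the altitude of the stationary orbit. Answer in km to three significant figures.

A synchronous orbit has period T, so by Kepler's third law a = (μT²/4π²)^(1/3).
μT²/4π² = 6.966×10¹¹ × (1.828×10⁴)² / 39.48 = 5.896×10¹⁸ m³.
a = 1.807×10⁶ m = 1806.6 km.
Altitude h = a − R = 1806.6 − 1084 = 722.59 km.

h_sync ≈ 723 km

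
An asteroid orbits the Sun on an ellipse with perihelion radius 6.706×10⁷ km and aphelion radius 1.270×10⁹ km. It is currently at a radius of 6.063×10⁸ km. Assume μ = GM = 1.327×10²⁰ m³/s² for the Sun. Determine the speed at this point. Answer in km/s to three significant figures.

v ≈ 15.5 km/s

Semi-major axis a = (r_p + r_a)/2 = 6.6853×10⁸ km = 6.685×10¹¹ m.
Vis-viva: v² = μ(2/r − 1/a) = 1.327×10²⁰ × (3.299×10⁻¹² − 1.496×10⁻¹²) = 2.392×10⁸ m²/s².
v = 15470 m/s = 15.47 km/s.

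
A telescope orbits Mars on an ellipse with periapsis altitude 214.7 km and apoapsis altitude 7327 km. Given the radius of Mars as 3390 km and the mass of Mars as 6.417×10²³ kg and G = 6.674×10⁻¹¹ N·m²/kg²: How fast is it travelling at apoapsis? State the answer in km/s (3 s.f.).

μ = GM = 6.674×10⁻¹¹ × 6.417×10²³ = 4.283×10¹³ m³/s².
r_p = 3390 + 214.7 = 3604.7 km = 3.6047×10⁶ m.
r_a = 3390 + 7327 = 10717 km = 1.0717×10⁷ m.
Semi-major axis a = (r_p + r_a)/2 = 7160.9 km = 7.161×10⁶ m.
Vis-viva: v² = μ(2/r − 1/a) = 4.283×10¹³ × (1.866×10⁻⁷ − 1.396×10⁻⁷) = 2.012×10⁶ m²/s².
v = 1418 m/s = 1.418 km/s.

v ≈ 1.42 km/s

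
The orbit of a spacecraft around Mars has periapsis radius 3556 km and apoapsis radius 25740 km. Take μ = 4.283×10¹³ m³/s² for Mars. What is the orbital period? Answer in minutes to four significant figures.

Semi-major axis a = (r_p + r_a)/2 = (3556.0 + 25740)/2 = 14648 km = 1.465×10⁷ m.
By Kepler's third law T = 2π√(a³/μ) = 2π × 8.566×10³ = 5.382×10⁴ s.
= 897.1 minutes.

T ≈ 897.1 minutes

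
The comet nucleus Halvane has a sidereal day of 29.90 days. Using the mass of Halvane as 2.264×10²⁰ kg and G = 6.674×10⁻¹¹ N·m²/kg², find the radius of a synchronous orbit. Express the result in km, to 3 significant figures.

r_sync ≈ 13700 km

μ = GM = 6.674×10⁻¹¹ × 2.264×10²⁰ = 1.511×10¹⁰ m³/s².
T = 29.90 days = 2.583×10⁶ s.
A synchronous orbit has period T, so by Kepler's third law a = (μT²/4π²)^(1/3).
μT²/4π² = 1.511×10¹⁰ × (2.583×10⁶)² / 39.48 = 2.554×10²¹ m³.
a = 1.367×10⁷ m = 13670 km.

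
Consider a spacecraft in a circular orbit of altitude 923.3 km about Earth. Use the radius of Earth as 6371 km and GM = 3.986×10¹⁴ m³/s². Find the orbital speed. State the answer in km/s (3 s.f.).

v ≈ 7.39 km/s

r = 6371 + 923.3 = 7294.3 km = 7.2943×10⁶ m.
For a circular orbit v = √(μ/r) = √(3.986×10¹⁴ / 7.294×10⁶) = √(5.465×10⁷) = 7392 m/s.
That is 7.392 km/s.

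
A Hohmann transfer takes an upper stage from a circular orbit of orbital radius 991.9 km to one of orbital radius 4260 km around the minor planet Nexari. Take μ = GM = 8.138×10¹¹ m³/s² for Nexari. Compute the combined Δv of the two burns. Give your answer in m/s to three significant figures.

r₁ = 991.9 km = 9.919×10⁵ m.
r₂ = 4260 km = 4.260×10⁶ m.
Transfer ellipse a_t = (r₁ + r₂)/2 = 2.626×10⁶ m.
At r₁: circular v_c1 = √(μ/r₁) = 905.8 m/s; transfer-periapsis v_p = √[μ(2/r₁ − 1/a_t)] = 1154 m/s.
Δv₁ = v_p − v_c1 = 247.9 m/s.
At r₂: circular v_c2 = √(μ/r₂) = 437.1 m/s; transfer-apoapsis v_a = √[μ(2/r₂ − 1/a_t)] = 268.6 m/s.
Δv₂ = v_c2 − v_a = 168.4 m/s.
Total Δv = Δv₁ + Δv₂ = 416.3 m/s.

Δv_total ≈ 416 m/s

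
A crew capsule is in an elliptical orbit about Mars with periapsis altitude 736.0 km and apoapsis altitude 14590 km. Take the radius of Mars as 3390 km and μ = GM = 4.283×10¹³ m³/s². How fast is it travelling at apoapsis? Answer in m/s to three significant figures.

v ≈ 943 m/s

r_p = 3390 + 736.0 = 4126.0 km = 4.1260×10⁶ m.
r_a = 3390 + 14590 = 17980 km = 1.7980×10⁷ m.
Semi-major axis a = (r_p + r_a)/2 = 11053 km = 1.105×10⁷ m.
Vis-viva: v² = μ(2/r − 1/a) = 4.283×10¹³ × (1.112×10⁻⁷ − 9.047×10⁻⁸) = 8.892×10⁵ m²/s².
v = 943.0 m/s.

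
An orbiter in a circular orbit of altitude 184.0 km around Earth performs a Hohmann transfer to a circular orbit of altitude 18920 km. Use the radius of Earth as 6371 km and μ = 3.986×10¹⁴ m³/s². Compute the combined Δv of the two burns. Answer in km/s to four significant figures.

Δv_total ≈ 3.453 km/s

r₁ = 6371 + 184.0 = 6555.0 km = 6.5550×10⁶ m.
r₂ = 6371 + 18920 = 25291 km = 2.5291×10⁷ m.
Transfer ellipse a_t = (r₁ + r₂)/2 = 1.592×10⁷ m.
At r₁: circular v_c1 = √(μ/r₁) = 7798 m/s; transfer-perigee v_p = √[μ(2/r₁ − 1/a_t)] = 9828 m/s.
Δv₁ = v_p − v_c1 = 2030 m/s.
At r₂: circular v_c2 = √(μ/r₂) = 3970 m/s; transfer-apogee v_a = √[μ(2/r₂ − 1/a_t)] = 2547 m/s.
Δv₂ = v_c2 − v_a = 1423 m/s.
Total Δv = Δv₁ + Δv₂ = 3453 m/s = 3.453 km/s.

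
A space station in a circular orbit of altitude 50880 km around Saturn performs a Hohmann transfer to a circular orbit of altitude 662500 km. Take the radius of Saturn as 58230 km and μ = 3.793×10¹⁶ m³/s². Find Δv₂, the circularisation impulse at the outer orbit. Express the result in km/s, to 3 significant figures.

Δv ≈ 3.53 km/s

r₁ = 58230 + 50880 = 109110 km = 1.0911×10⁸ m.
r₂ = 58230 + 662500 = 720730 km = 7.2073×10⁸ m.
Transfer ellipse a_t = (r₁ + r₂)/2 = 4.149×10⁸ m.
At r₁: circular v_c1 = √(μ/r₁) = 18640 m/s; transfer-perikrone v_p = √[μ(2/r₁ − 1/a_t)] = 24570 m/s.
At r₂: circular v_c2 = √(μ/r₂) = 7254 m/s; transfer-apokrone v_a = √[μ(2/r₂ − 1/a_t)] = 3720 m/s.
Δv₂ = v_c2 − v_a = 3534 m/s.
= 3.534 km/s.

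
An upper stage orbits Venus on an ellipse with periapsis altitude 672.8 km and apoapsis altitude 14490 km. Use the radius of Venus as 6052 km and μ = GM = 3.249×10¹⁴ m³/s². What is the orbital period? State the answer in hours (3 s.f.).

r_p = 6052 + 672.8 = 6724.8 km = 6.7248×10⁶ m.
r_a = 6052 + 14490 = 20542 km = 2.0542×10⁷ m.
Semi-major axis a = (r_p + r_a)/2 = (6724.8 + 20542)/2 = 13633 km = 1.363×10⁷ m.
By Kepler's third law T = 2π√(a³/μ) = 2π × 2.793×10³ = 1.755×10⁴ s.
= 4.874 hours.

T ≈ 4.87 hours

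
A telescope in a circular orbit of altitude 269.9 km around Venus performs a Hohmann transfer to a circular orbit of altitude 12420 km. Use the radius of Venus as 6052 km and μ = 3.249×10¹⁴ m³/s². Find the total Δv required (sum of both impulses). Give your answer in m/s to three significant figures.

r₁ = 6052 + 269.9 = 6321.9 km = 6.3219×10⁶ m.
r₂ = 6052 + 12420 = 18472 km = 1.8472×10⁷ m.
Transfer ellipse a_t = (r₁ + r₂)/2 = 1.240×10⁷ m.
At r₁: circular v_c1 = √(μ/r₁) = 7169 m/s; transfer-periapsis v_p = √[μ(2/r₁ − 1/a_t)] = 8751 m/s.
Δv₁ = v_p − v_c1 = 1582 m/s.
At r₂: circular v_c2 = √(μ/r₂) = 4194 m/s; transfer-apoapsis v_a = √[μ(2/r₂ − 1/a_t)] = 2995 m/s.
Δv₂ = v_c2 − v_a = 1199 m/s.
Total Δv = Δv₁ + Δv₂ = 2781 m/s.

Δv_total ≈ 2780 m/s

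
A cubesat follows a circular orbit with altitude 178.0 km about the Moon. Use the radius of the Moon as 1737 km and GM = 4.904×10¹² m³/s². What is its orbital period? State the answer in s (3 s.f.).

T ≈ 7520 s

r = 1737 + 178.0 = 1915.0 km = 1.9150×10⁶ m.
Kepler's third law: T = 2π√(r³/μ) = 2π√((1.915×10⁶)³ / 4.904×10¹²).
r³/μ = 1.432×10⁶ s², so T = 2π × 1.197×10³ = 7.519×10³ s.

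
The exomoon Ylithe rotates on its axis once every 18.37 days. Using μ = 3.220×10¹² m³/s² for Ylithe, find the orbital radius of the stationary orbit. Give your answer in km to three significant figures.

T = 18.37 days = 1.587×10⁶ s.
A synchronous orbit has period T, so by Kepler's third law a = (μT²/4π²)^(1/3).
μT²/4π² = 3.220×10¹² × (1.587×10⁶)² / 39.48 = 2.055×10²³ m³.
a = 5.901×10⁷ m = 59008 km.

r_sync ≈ 59000 km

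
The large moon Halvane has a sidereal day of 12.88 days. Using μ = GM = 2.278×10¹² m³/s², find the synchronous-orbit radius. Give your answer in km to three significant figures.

T = 12.88 days = 1.113×10⁶ s.
A synchronous orbit has period T, so by Kepler's third law a = (μT²/4π²)^(1/3).
μT²/4π² = 2.278×10¹² × (1.113×10⁶)² / 39.48 = 7.146×10²² m³.
a = 4.150×10⁷ m = 41497 km.

r_sync ≈ 41500 km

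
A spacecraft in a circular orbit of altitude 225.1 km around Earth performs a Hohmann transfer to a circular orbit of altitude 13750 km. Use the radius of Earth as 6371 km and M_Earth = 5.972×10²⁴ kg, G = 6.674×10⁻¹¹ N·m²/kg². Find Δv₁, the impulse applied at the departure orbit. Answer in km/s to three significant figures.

Δv ≈ 1.77 km/s

μ = GM = 6.674×10⁻¹¹ × 5.972×10²⁴ = 3.986×10¹⁴ m³/s².
r₁ = 6371 + 225.1 = 6596.1 km = 6.5961×10⁶ m.
r₂ = 6371 + 13750 = 20121 km = 2.0121×10⁷ m.
Transfer ellipse a_t = (r₁ + r₂)/2 = 1.336×10⁷ m.
At r₁: circular v_c1 = √(μ/r₁) = 7773 m/s; transfer-perigee v_p = √[μ(2/r₁ − 1/a_t)] = 9540 m/s.
Δv₁ = v_p − v_c1 = 1767 m/s.
= 1.767 km/s.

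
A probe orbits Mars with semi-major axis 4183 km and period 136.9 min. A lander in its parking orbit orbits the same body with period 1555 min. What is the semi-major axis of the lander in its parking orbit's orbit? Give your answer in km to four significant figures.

Kepler's third law: a³ ∝ T², so a₂ = a₁ (T₂/T₁)^(2/3).
T₂/T₁ = 11.36, (T₂/T₁)^(2/3) = 5.053.
a₂ = 4183 × 5.053 = 21140 km.

a₂ ≈ 21140 km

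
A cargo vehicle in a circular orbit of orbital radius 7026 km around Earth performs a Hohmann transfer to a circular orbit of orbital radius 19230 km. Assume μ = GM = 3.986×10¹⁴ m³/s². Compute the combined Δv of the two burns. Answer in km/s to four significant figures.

Δv_total ≈ 2.806 km/s

r₁ = 7026 km = 7.026×10⁶ m.
r₂ = 19230 km = 1.923×10⁷ m.
Transfer ellipse a_t = (r₁ + r₂)/2 = 1.313×10⁷ m.
At r₁: circular v_c1 = √(μ/r₁) = 7532 m/s; transfer-perigee v_p = √[μ(2/r₁ − 1/a_t)] = 9116 m/s.
Δv₁ = v_p − v_c1 = 1584 m/s.
At r₂: circular v_c2 = √(μ/r₂) = 4553 m/s; transfer-apogee v_a = √[μ(2/r₂ − 1/a_t)] = 3331 m/s.
Δv₂ = v_c2 − v_a = 1222 m/s.
Total Δv = Δv₁ + Δv₂ = 2806 m/s = 2.806 km/s.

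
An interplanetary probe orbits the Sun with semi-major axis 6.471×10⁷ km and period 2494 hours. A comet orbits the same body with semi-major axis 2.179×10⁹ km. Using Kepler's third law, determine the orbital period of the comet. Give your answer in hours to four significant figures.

T₂ ≈ 4.873×10⁵ hours

Kepler's third law: T² ∝ a³, so T₂ = T₁ (a₂/a₁)^(3/2).
a₂/a₁ = 33.67, (a₂/a₁)^(3/2) = 195.4.
T₂ = 2494 × 195.4 = 4.873×10⁵ hours.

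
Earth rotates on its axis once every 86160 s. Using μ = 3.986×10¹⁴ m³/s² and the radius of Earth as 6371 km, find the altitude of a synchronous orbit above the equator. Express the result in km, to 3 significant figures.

h_sync ≈ 35800 km

A synchronous orbit has period T, so by Kepler's third law a = (μT²/4π²)^(1/3).
μT²/4π² = 3.986×10¹⁴ × (8.616×10⁴)² / 39.48 = 7.495×10²² m³.
a = 4.216×10⁷ m = 42163 km.
Altitude h = a − R = 42163 − 6371 = 35792 km.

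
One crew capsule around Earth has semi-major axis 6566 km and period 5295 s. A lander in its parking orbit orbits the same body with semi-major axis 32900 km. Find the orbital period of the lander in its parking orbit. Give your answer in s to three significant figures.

Kepler's third law: T² ∝ a³, so T₂ = T₁ (a₂/a₁)^(3/2).
a₂/a₁ = 5.011, (a₂/a₁)^(3/2) = 11.22.
T₂ = 5295 × 11.22 = 59390 s.

T₂ ≈ 59400 s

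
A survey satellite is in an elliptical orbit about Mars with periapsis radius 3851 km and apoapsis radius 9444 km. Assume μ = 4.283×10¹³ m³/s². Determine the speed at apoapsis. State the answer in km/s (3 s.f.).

v ≈ 1.62 km/s

Semi-major axis a = (r_p + r_a)/2 = 6647.5 km = 6.648×10⁶ m.
Vis-viva: v² = μ(2/r − 1/a) = 4.283×10¹³ × (2.118×10⁻⁷ − 1.504×10⁻⁷) = 2.627×10⁶ m²/s².
v = 1621 m/s = 1.621 km/s.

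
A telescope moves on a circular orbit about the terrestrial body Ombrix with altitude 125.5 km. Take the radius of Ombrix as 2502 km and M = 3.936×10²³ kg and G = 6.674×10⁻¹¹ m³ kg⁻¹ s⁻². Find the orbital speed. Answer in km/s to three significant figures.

μ = GM = 6.674×10⁻¹¹ × 3.936×10²³ = 2.627×10¹³ m³/s².
r = 2502 + 125.5 = 2627.5 km = 2.6275×10⁶ m.
For a circular orbit v = √(μ/r) = √(2.627×10¹³ / 2.628×10⁶) = √(9.998×10⁶) = 3162 m/s.
That is 3.162 km/s.

v ≈ 3.16 km/s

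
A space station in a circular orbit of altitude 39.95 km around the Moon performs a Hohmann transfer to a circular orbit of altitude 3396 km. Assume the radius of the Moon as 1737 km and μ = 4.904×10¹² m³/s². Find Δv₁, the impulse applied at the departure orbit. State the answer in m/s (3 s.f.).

r₁ = 1737 + 39.95 = 1777.0 km = 1.7770×10⁶ m.
r₂ = 1737 + 3396 = 5133.0 km = 5.1330×10⁶ m.
Transfer ellipse a_t = (r₁ + r₂)/2 = 3.455×10⁶ m.
At r₁: circular v_c1 = √(μ/r₁) = 1661 m/s; transfer-perilune v_p = √[μ(2/r₁ − 1/a_t)] = 2025 m/s.
Δv₁ = v_p − v_c1 = 363.6 m/s.

Δv ≈ 364 m/s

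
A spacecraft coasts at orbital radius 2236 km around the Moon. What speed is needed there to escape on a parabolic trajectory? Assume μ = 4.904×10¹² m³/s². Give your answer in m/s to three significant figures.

v_esc ≈ 2090 m/s

r = 2236 km = 2.236×10⁶ m.
Escape speed v_esc = √(2μ/r) = √(2 × 4.904×10¹² / 2.236×10⁶) = √(4.386×10⁶) = 2094 m/s.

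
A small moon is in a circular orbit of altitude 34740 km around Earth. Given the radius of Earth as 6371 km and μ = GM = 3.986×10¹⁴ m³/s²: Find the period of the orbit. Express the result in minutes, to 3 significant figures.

r = 6371 + 34740 = 41111 km = 4.1111×10⁷ m.
Kepler's third law: T = 2π√(r³/μ) = 2π√((4.111×10⁷)³ / 3.986×10¹⁴).
r³/μ = 1.743×10⁸ s², so T = 2π × 1.320×10⁴ = 8.296×10⁴ s.
Converting: 8.296×10⁴ s ÷ 60.00 = 1383 minutes.

T ≈ 1380 minutes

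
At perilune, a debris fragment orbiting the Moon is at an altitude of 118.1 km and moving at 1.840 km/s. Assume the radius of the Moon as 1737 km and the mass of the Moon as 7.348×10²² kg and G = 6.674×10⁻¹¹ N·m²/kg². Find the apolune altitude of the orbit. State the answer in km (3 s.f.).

apolune altitude ≈ 1570 km

μ = GM = 6.674×10⁻¹¹ × 7.348×10²² = 4.904×10¹² m³/s².
r_p = 1737 + 118.1 = 1855.1 km = 1.855×10⁶ m.
Specific energy ε = v²/2 − μ/r = -9.508×10⁵ J/kg, so a = −μ/(2ε) = 2.579×10⁶ m.
The apsides satisfy r_p + r_a = 2a, so the apolune radius is 2a − r_p = 3.303×10⁶ m = 3303.0 km.
Apolune altitude = 3303.0 − 1737 = 1566.0 km.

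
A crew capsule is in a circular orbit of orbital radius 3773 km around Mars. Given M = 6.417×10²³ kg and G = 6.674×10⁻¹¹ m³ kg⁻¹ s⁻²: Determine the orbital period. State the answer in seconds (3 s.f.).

T ≈ 7040 seconds

μ = GM = 6.674×10⁻¹¹ × 6.417×10²³ = 4.283×10¹³ m³/s².
r = 3773 km = 3.773×10⁶ m.
Kepler's third law: T = 2π√(r³/μ) = 2π√((3.773×10⁶)³ / 4.283×10¹³).
r³/μ = 1.254×10⁶ s², so T = 2π × 1.120×10³ = 7.036×10³ s.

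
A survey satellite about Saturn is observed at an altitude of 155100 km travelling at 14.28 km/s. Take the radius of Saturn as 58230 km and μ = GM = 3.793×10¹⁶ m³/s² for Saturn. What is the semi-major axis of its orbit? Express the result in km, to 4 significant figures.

a ≈ 2.501×10⁵ km

r = 58230 + 155100 = 2.1333×10⁵ km = 2.133×10⁸ m.
Vis-viva rearranged: 1/a = 2/r − v²/μ = 9.375×10⁻⁹ − 5.376×10⁻⁹ = 3.999×10⁻⁹ m⁻¹.
a = 2.501×10⁸ m = 2.5006×10⁵ km.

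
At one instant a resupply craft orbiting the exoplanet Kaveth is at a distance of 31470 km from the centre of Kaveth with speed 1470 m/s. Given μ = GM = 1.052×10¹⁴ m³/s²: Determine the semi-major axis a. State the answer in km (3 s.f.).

a ≈ 23200 km

r = 3.147×10⁷ m.
Specific orbital energy ε = v²/2 − μ/r = (1470)²/2 − 1.052×10¹⁴/3.147×10⁷ = -2.262×10⁶ J/kg.
Since ε = −μ/(2a), a = −μ/(2ε) = 2.325×10⁷ m = 23249 km.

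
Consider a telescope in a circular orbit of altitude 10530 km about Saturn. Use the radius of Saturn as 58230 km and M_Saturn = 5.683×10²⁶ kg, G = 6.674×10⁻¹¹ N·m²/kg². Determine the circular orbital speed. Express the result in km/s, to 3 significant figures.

v ≈ 23.5 km/s

μ = GM = 6.674×10⁻¹¹ × 5.683×10²⁶ = 3.793×10¹⁶ m³/s².
r = 58230 + 10530 = 68760 km = 6.8760×10⁷ m.
For a circular orbit v = √(μ/r) = √(3.793×10¹⁶ / 6.876×10⁷) = √(5.516×10⁸) = 23490 m/s.
That is 23.49 km/s.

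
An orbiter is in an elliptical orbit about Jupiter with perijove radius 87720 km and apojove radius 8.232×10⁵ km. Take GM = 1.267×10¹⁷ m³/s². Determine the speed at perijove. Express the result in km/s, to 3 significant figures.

v ≈ 51.1 km/s

Semi-major axis a = (r_p + r_a)/2 = 4.5546×10⁵ km = 4.555×10⁸ m.
Vis-viva: v² = μ(2/r − 1/a) = 1.267×10¹⁷ × (2.280×10⁻⁸ − 2.196×10⁻⁹) = 2.611×10⁹ m²/s².
v = 51090 m/s = 51.09 km/s.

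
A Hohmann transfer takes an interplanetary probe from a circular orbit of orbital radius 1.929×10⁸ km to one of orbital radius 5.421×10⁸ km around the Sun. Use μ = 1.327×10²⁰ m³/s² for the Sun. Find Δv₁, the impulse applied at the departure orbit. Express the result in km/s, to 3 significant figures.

Δv ≈ 5.63 km/s

r₁ = 1.929×10⁸ km = 1.929×10¹¹ m.
r₂ = 5.421×10⁸ km = 5.421×10¹¹ m.
Transfer ellipse a_t = (r₁ + r₂)/2 = 3.675×10¹¹ m.
At r₁: circular v_c1 = √(μ/r₁) = 26230 m/s; transfer-perihelion v_p = √[μ(2/r₁ − 1/a_t)] = 31860 m/s.
Δv₁ = v_p − v_c1 = 5627 m/s.
= 5.627 km/s.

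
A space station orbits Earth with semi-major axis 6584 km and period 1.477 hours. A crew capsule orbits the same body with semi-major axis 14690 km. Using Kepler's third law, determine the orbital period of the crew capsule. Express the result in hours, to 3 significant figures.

T₂ ≈ 4.92 hours

Kepler's third law: T² ∝ a³, so T₂ = T₁ (a₂/a₁)^(3/2).
a₂/a₁ = 2.231, (a₂/a₁)^(3/2) = 3.333.
T₂ = 1.477 × 3.333 = 4.922 hours.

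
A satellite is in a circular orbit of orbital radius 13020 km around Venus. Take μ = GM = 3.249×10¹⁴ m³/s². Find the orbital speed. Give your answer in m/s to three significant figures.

r = 13020 km = 1.302×10⁷ m.
For a circular orbit v = √(μ/r) = √(3.249×10¹⁴ / 1.302×10⁷) = √(2.495×10⁷) = 4995 m/s.

v ≈ 5000 m/s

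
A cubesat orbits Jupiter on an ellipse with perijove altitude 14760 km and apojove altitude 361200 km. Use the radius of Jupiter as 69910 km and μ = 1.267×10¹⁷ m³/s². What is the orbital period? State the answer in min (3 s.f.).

T ≈ 1220 min

r_p = 69910 + 14760 = 84670 km = 8.4670×10⁷ m.
r_a = 69910 + 361200 = 431110 km = 4.3111×10⁸ m.
Semi-major axis a = (r_p + r_a)/2 = (84670 + 4.3111×10⁵)/2 = 2.5789×10⁵ km = 2.579×10⁸ m.
By Kepler's third law T = 2π√(a³/μ) = 2π × 1.163×10⁴ = 7.310×10⁴ s.
= 1218 min.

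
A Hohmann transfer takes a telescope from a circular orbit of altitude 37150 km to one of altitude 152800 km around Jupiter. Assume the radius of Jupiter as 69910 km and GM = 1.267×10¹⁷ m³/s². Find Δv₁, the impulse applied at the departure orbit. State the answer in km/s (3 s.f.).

r₁ = 69910 + 37150 = 107060 km = 1.0706×10⁸ m.
r₂ = 69910 + 152800 = 222710 km = 2.2271×10⁸ m.
Transfer ellipse a_t = (r₁ + r₂)/2 = 1.649×10⁸ m.
At r₁: circular v_c1 = √(μ/r₁) = 34400 m/s; transfer-perijove v_p = √[μ(2/r₁ − 1/a_t)] = 39980 m/s.
Δv₁ = v_p − v_c1 = 5580 m/s.
= 5.580 km/s.

Δv ≈ 5.58 km/s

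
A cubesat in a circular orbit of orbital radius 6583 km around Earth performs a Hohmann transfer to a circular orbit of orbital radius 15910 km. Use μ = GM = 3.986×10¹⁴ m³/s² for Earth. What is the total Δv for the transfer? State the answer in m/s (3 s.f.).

Δv_total ≈ 2650 m/s

r₁ = 6583 km = 6.583×10⁶ m.
r₂ = 15910 km = 1.591×10⁷ m.
Transfer ellipse a_t = (r₁ + r₂)/2 = 1.125×10⁷ m.
At r₁: circular v_c1 = √(μ/r₁) = 7781 m/s; transfer-perigee v_p = √[μ(2/r₁ − 1/a_t)] = 9255 m/s.
Δv₁ = v_p − v_c1 = 1474 m/s.
At r₂: circular v_c2 = √(μ/r₂) = 5005 m/s; transfer-apogee v_a = √[μ(2/r₂ − 1/a_t)] = 3829 m/s.
Δv₂ = v_c2 − v_a = 1176 m/s.
Total Δv = Δv₁ + Δv₂ = 2650 m/s.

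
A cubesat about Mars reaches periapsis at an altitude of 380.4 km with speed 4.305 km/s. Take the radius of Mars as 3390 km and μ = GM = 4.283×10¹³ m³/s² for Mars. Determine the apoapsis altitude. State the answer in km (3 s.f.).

apoapsis altitude ≈ 13300 km

r_p = 3390 + 380.4 = 3770.4 km = 3.770×10⁶ m.
Specific energy ε = v²/2 − μ/r = -2.093×10⁶ J/kg, so a = −μ/(2ε) = 1.023×10⁷ m.
The apsides satisfy r_p + r_a = 2a, so the apoapsis radius is 2a − r_p = 1.669×10⁷ m = 16693 km.
Apoapsis altitude = 16693 − 3390 = 13303 km.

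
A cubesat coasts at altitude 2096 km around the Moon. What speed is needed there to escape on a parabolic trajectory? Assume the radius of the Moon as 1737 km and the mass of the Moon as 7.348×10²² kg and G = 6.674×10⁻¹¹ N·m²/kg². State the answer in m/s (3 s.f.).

μ = GM = 6.674×10⁻¹¹ × 7.348×10²² = 4.904×10¹² m³/s².
r = 1737 + 2096 = 3833.0 km = 3.8330×10⁶ m.
Escape speed v_esc = √(2μ/r) = √(2 × 4.904×10¹² / 3.833×10⁶) = √(2.559×10⁶) = 1600 m/s.

v_esc ≈ 1600 m/s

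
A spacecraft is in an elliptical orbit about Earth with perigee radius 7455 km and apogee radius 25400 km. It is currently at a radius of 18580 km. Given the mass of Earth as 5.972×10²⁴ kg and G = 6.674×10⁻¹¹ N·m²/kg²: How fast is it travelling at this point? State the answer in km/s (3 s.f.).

v ≈ 4.32 km/s

μ = GM = 6.674×10⁻¹¹ × 5.972×10²⁴ = 3.986×10¹⁴ m³/s².
Semi-major axis a = (r_p + r_a)/2 = 16428 km = 1.643×10⁷ m.
Vis-viva: v² = μ(2/r − 1/a) = 3.986×10¹⁴ × (1.076×10⁻⁷ − 6.087×10⁻⁸) = 1.864×10⁷ m²/s².
v = 4318 m/s = 4.318 km/s.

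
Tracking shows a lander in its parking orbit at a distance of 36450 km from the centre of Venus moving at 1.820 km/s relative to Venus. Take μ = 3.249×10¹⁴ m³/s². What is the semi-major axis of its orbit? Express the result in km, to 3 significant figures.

r = 3.645×10⁷ m.
Vis-viva rearranged: 1/a = 2/r − v²/μ = 5.487×10⁻⁸ − 1.020×10⁻⁸ = 4.467×10⁻⁸ m⁻¹.
a = 2.238×10⁷ m = 22384 km.

a ≈ 22400 km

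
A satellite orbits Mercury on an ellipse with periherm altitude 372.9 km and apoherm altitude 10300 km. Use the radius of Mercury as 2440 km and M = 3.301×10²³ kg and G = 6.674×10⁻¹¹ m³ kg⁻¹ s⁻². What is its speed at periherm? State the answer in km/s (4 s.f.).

μ = GM = 6.674×10⁻¹¹ × 3.301×10²³ = 2.203×10¹³ m³/s².
r_p = 2440 + 372.9 = 2812.9 km = 2.8129×10⁶ m.
r_a = 2440 + 10300 = 12740 km = 1.2740×10⁷ m.
Semi-major axis a = (r_p + r_a)/2 = 7776.4 km = 7.776×10⁶ m.
Vis-viva: v² = μ(2/r − 1/a) = 2.203×10¹³ × (7.110×10⁻⁷ − 1.286×10⁻⁷) = 1.283×10⁷ m²/s².
v = 3582 m/s = 3.582 km/s.

v ≈ 3.582 km/s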